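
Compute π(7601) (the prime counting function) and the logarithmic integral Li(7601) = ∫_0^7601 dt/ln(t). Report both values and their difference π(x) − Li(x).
π(7601) = 965;  Li(7601) ≈ 981.89;  π(x) − Li(x) ≈ -16.89.

Direct count of primes ≤ 7601 gives π(7601) = 965. Numerical evaluation of the logarithmic integral gives Li(7601) ≈ 981.89. The difference π(x) − Li(x) ≈ -16.89 is typically negative for small/moderate x (Li(x) overestimates), though Littlewood's theorem shows this sign changes infinitely often.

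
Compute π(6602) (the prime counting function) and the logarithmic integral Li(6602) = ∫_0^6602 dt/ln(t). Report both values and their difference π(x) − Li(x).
π(6602) = 853;  Li(6602) ≈ 869.23;  π(x) − Li(x) ≈ -16.23.

Direct count of primes ≤ 6602 gives π(6602) = 853. Numerical evaluation of the logarithmic integral gives Li(6602) ≈ 869.23. The difference π(x) − Li(x) ≈ -16.23 is typically negative for small/moderate x (Li(x) overestimates), though Littlewood's theorem shows this sign changes infinitely often.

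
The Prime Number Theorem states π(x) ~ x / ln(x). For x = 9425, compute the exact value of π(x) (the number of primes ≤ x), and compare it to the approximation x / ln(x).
π(9425) = 1166;  x/ln(x) ≈ 1029.93;  relative error ≈ 11.67%.

Directly count primes up to 9425: π(9425) = 1166. The PNT approximation gives 9425/ln(9425) ≈ 9425/9.15112 ≈ 1029.93. Relative error (π(x) − x/ln(x)) / π(x) ≈ 11.67%; the approximation is known to undercount slightly (Li(x) is a better estimate).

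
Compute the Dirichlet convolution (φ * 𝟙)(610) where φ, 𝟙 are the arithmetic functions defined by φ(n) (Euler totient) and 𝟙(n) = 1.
(φ * 𝟙)(610) = 610

Divisors of 610: [1, 2, 5, 10, 61, 122, 305, 610]. For each d | 610:
  d = 1: φ(1) · 𝟙(610/1) = 1 · 1 = 1
  d = 2: φ(2) · 𝟙(610/2) = 1 · 1 = 1
  d = 5: φ(5) · 𝟙(610/5) = 4 · 1 = 4
  d = 10: φ(10) · 𝟙(610/10) = 4 · 1 = 4
  d = 61: φ(61) · 𝟙(610/61) = 60 · 1 = 60
  d = 122: φ(122) · 𝟙(610/122) = 60 · 1 = 60
  d = 305: φ(305) · 𝟙(610/305) = 240 · 1 = 240
  d = 610: φ(610) · 𝟙(610/610) = 240 · 1 = 240
Summing: (φ * 𝟙)(610) = 1 + 1 + 4 + 4 + 60 + 60 + 240 + 240 = 610.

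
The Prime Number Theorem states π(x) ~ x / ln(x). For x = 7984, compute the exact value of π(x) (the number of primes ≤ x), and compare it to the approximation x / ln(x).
π(7984) = 1006;  x/ln(x) ≈ 888.57;  relative error ≈ 11.67%.

Directly count primes up to 7984: π(7984) = 1006. The PNT approximation gives 7984/ln(7984) ≈ 7984/8.98519 ≈ 888.57. Relative error (π(x) − x/ln(x)) / π(x) ≈ 11.67%; the approximation is known to undercount slightly (Li(x) is a better estimate).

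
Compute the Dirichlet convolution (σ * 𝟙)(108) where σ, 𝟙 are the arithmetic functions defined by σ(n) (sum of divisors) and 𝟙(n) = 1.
(σ * 𝟙)(108) = 638

Divisors of 108: [1, 2, 3, 4, 6, 9, 12, 18, 27, 36, 54, 108]. For each d | 108:
  d = 1: σ(1) · 𝟙(108/1) = 1 · 1 = 1
  d = 2: σ(2) · 𝟙(108/2) = 3 · 1 = 3
  d = 3: σ(3) · 𝟙(108/3) = 4 · 1 = 4
  d = 4: σ(4) · 𝟙(108/4) = 7 · 1 = 7
  d = 6: σ(6) · 𝟙(108/6) = 12 · 1 = 12
  d = 9: σ(9) · 𝟙(108/9) = 13 · 1 = 13
  d = 12: σ(12) · 𝟙(108/12) = 28 · 1 = 28
  d = 18: σ(18) · 𝟙(108/18) = 39 · 1 = 39
  d = 27: σ(27) · 𝟙(108/27) = 40 · 1 = 40
  d = 36: σ(36) · 𝟙(108/36) = 91 · 1 = 91
  d = 54: σ(54) · 𝟙(108/54) = 120 · 1 = 120
  d = 108: σ(108) · 𝟙(108/108) = 280 · 1 = 280
Summing: (σ * 𝟙)(108) = 1 + 3 + 4 + 7 + 12 + 13 + 28 + 39 + 40 + 91 + 120 + 280 = 638.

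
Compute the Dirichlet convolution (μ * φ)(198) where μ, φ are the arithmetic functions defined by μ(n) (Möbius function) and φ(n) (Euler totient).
(μ * φ)(198) = 0

Divisors of 198: [1, 2, 3, 6, 9, 11, 18, 22, 33, 66, 99, 198]. For each d | 198:
  d = 1: μ(1) · φ(198/1) = 1 · 60 = 60
  d = 2: μ(2) · φ(198/2) = -1 · 60 = -60
  d = 3: μ(3) · φ(198/3) = -1 · 20 = -20
  d = 6: μ(6) · φ(198/6) = 1 · 20 = 20
  d = 9: μ(9) · φ(198/9) = 0 · 10 = 0
  d = 11: μ(11) · φ(198/11) = -1 · 6 = -6
  d = 18: μ(18) · φ(198/18) = 0 · 10 = 0
  d = 22: μ(22) · φ(198/22) = 1 · 6 = 6
  d = 33: μ(33) · φ(198/33) = 1 · 2 = 2
  d = 66: μ(66) · φ(198/66) = -1 · 2 = -2
  d = 99: μ(99) · φ(198/99) = 0 · 1 = 0
  d = 198: μ(198) · φ(198/198) = 0 · 1 = 0
Summing: (μ * φ)(198) = 60 + -60 + -20 + 20 + 0 + -6 + 0 + 6 + 2 + -2 + 0 + 0 = 0.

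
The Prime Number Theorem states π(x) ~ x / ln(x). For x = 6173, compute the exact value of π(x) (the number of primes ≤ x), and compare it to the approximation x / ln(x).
π(6173) = 804;  x/ln(x) ≈ 707.27;  relative error ≈ 12.03%.

Directly count primes up to 6173: π(6173) = 804. The PNT approximation gives 6173/ln(6173) ≈ 6173/8.72794 ≈ 707.27. Relative error (π(x) − x/ln(x)) / π(x) ≈ 12.03%; the approximation is known to undercount slightly (Li(x) is a better estimate).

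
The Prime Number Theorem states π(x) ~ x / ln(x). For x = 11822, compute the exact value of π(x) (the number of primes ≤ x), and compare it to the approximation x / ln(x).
π(11822) = 1417;  x/ln(x) ≈ 1260.65;  relative error ≈ 11.03%.

Directly count primes up to 11822: π(11822) = 1417. The PNT approximation gives 11822/ln(11822) ≈ 11822/9.37772 ≈ 1260.65. Relative error (π(x) − x/ln(x)) / π(x) ≈ 11.03%; the approximation is known to undercount slightly (Li(x) is a better estimate).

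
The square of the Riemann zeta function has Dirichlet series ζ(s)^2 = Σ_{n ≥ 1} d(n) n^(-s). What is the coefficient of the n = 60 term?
d(60) = 12

ζ(s)^2 = (Σ 1/m^s)(Σ 1/k^s). The coefficient of 1/n^s in the product is the number of ordered pairs (m, k) with mk = n, which equals d(n). For n = 60, divisors are [1, 2, 3, 4, 5, 6, 10, 12, 15, 20, 30, 60], so d(60) = 12.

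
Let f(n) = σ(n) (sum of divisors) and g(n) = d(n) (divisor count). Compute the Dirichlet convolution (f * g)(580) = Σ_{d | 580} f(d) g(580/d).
(σ * d)(580) = 4096

Divisors of 580: [1, 2, 4, 5, 10, 20, 29, 58, 116, 145, 290, 580]. For each d | 580:
  d = 1: σ(1) · d(580/1) = 1 · 12 = 12
  d = 2: σ(2) · d(580/2) = 3 · 8 = 24
  d = 4: σ(4) · d(580/4) = 7 · 4 = 28
  d = 5: σ(5) · d(580/5) = 6 · 6 = 36
  d = 10: σ(10) · d(580/10) = 18 · 4 = 72
  d = 20: σ(20) · d(580/20) = 42 · 2 = 84
  d = 29: σ(29) · d(580/29) = 30 · 6 = 180
  d = 58: σ(58) · d(580/58) = 90 · 4 = 360
  d = 116: σ(116) · d(580/116) = 210 · 2 = 420
  d = 145: σ(145) · d(580/145) = 180 · 3 = 540
  d = 290: σ(290) · d(580/290) = 540 · 2 = 1080
  d = 580: σ(580) · d(580/580) = 1260 · 1 = 1260
Summing: (σ * d)(580) = 12 + 24 + 28 + 36 + 72 + 84 + 180 + 360 + 420 + 540 + 1080 + 1260 = 4096.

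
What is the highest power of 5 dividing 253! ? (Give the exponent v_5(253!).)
v_5(253!) = 62

Legendre's formula: v_p(n!) = Σ_{k ≥ 1} ⌊n / p^k⌋. For p = 5, n = 253, the terms are:
  ⌊253/5^1⌋ = ⌊253/5⌋ = 50
  ⌊253/5^2⌋ = ⌊253/25⌋ = 10
  ⌊253/5^3⌋ = ⌊253/125⌋ = 2
(the next term ⌊253/5^4⌋ = 0, terminating the sum). Summing: v_5(253!) = 50 + 10 + 2 = 62.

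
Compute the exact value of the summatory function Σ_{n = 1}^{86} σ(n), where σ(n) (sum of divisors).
Σ_{n ≤ 86} σ(n) = 6109

Compute σ(n) for each 1 ≤ n ≤ 86: σ(1) = 1, σ(2) = 3, σ(3) = 4, σ(4) = 7, σ(5) = 6, σ(6) = 12, σ(7) = 8, σ(8) = 15, σ(9) = 13, σ(10) = 18, σ(11) = 12, σ(12) = 28, σ(13) = 14, σ(14) = 24, σ(15) = 24, σ(16) = 31, σ(17) = 18, σ(18) = 39, σ(19) = 20, σ(20) = 42, σ(21) = 32, σ(22) = 36, σ(23) = 24, σ(24) = 60, σ(25) = 31, σ(26) = 42, σ(27) = 40, σ(28) = 56, σ(29) = 30, σ(30) = 72, σ(31) = 32, σ(32) = 63, σ(33) = 48, σ(34) = 54, σ(35) = 48, σ(36) = 91, σ(37) = 38, σ(38) = 60, σ(39) = 56, σ(40) = 90, σ(41) = 42, σ(42) = 96, σ(43) = 44, σ(44) = 84, σ(45) = 78, σ(46) = 72, σ(47) = 48, σ(48) = 124, σ(49) = 57, σ(50) = 93, σ(51) = 72, σ(52) = 98, σ(53) = 54, σ(54) = 120, σ(55) = 72, σ(56) = 120, σ(57) = 80, σ(58) = 90, σ(59) = 60, σ(60) = 168, σ(61) = 62, σ(62) = 96, σ(63) = 104, σ(64) = 127, σ(65) = 84, σ(66) = 144, σ(67) = 68, σ(68) = 126, σ(69) = 96, σ(70) = 144, σ(71) = 72, σ(72) = 195, σ(73) = 74, σ(74) = 114, σ(75) = 124, σ(76) = 140, σ(77) = 96, σ(78) = 168, σ(79) = 80, σ(80) = 186, σ(81) = 121, σ(82) = 126, σ(83) = 84, σ(84) = 224, σ(85) = 108, σ(86) = 132. Summing all 86 values: 6109. (Average order: Σ_{n ≤ x} σ(n) ~ (π²/12) x². For x = 86, (π²/12)·86² ≈ 6082.97.)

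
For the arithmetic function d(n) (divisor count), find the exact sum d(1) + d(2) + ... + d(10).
Σ_{n ≤ 10} d(n) = 27

Compute d(n) for each 1 ≤ n ≤ 10: d(1) = 1, d(2) = 2, d(3) = 2, d(4) = 3, d(5) = 2, d(6) = 4, d(7) = 2, d(8) = 4, d(9) = 3, d(10) = 4. Summing all 10 values: 27. (Dirichlet's divisor formula: Σ_{n ≤ x} d(n) = x ln(x) + (2γ − 1) x + O(√x). For x = 10, the asymptotic estimate is ≈ 24.57.)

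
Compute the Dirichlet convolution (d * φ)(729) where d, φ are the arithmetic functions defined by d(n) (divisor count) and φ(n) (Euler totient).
(d * φ)(729) = 1093

Divisors of 729: [1, 3, 9, 27, 81, 243, 729]. For each d | 729:
  d = 1: d(1) · φ(729/1) = 1 · 486 = 486
  d = 3: d(3) · φ(729/3) = 2 · 162 = 324
  d = 9: d(9) · φ(729/9) = 3 · 54 = 162
  d = 27: d(27) · φ(729/27) = 4 · 18 = 72
  d = 81: d(81) · φ(729/81) = 5 · 6 = 30
  d = 243: d(243) · φ(729/243) = 6 · 2 = 12
  d = 729: d(729) · φ(729/729) = 7 · 1 = 7
Summing: (d * φ)(729) = 486 + 324 + 162 + 72 + 30 + 12 + 7 = 1093.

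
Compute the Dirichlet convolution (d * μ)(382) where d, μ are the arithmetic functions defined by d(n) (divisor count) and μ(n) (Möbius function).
(d * μ)(382) = 1

Divisors of 382: [1, 2, 191, 382]. For each d | 382:
  d = 1: d(1) · μ(382/1) = 1 · 1 = 1
  d = 2: d(2) · μ(382/2) = 2 · -1 = -2
  d = 191: d(191) · μ(382/191) = 2 · -1 = -2
  d = 382: d(382) · μ(382/382) = 4 · 1 = 4
Summing: (d * μ)(382) = 1 + -2 + -2 + 4 = 1.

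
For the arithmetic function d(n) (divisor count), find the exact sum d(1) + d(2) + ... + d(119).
Σ_{n ≤ 119} d(n) = 586

Compute d(n) for each 1 ≤ n ≤ 119: d(1) = 1, d(2) = 2, d(3) = 2, d(4) = 3, d(5) = 2, d(6) = 4, d(7) = 2, d(8) = 4, d(9) = 3, d(10) = 4, d(11) = 2, d(12) = 6, d(13) = 2, d(14) = 4, d(15) = 4, d(16) = 5, d(17) = 2, d(18) = 6, d(19) = 2, d(20) = 6, d(21) = 4, d(22) = 4, d(23) = 2, d(24) = 8, d(25) = 3, d(26) = 4, d(27) = 4, d(28) = 6, d(29) = 2, d(30) = 8, d(31) = 2, d(32) = 6, d(33) = 4, d(34) = 4, d(35) = 4, d(36) = 9, d(37) = 2, d(38) = 4, d(39) = 4, d(40) = 8, d(41) = 2, d(42) = 8, d(43) = 2, d(44) = 6, d(45) = 6, d(46) = 4, d(47) = 2, d(48) = 10, d(49) = 3, d(50) = 6, d(51) = 4, d(52) = 6, d(53) = 2, d(54) = 8, d(55) = 4, d(56) = 8, d(57) = 4, d(58) = 4, d(59) = 2, d(60) = 12, d(61) = 2, d(62) = 4, d(63) = 6, d(64) = 7, d(65) = 4, d(66) = 8, d(67) = 2, d(68) = 6, d(69) = 4, d(70) = 8, d(71) = 2, d(72) = 12, d(73) = 2, d(74) = 4, d(75) = 6, d(76) = 6, d(77) = 4, d(78) = 8, d(79) = 2, d(80) = 10, d(81) = 5, d(82) = 4, d(83) = 2, d(84) = 12, d(85) = 4, d(86) = 4, d(87) = 4, d(88) = 8, d(89) = 2, d(90) = 12, d(91) = 4, d(92) = 6, d(93) = 4, d(94) = 4, d(95) = 4, d(96) = 12, d(97) = 2, d(98) = 6, d(99) = 6, d(100) = 9, d(101) = 2, d(102) = 8, d(103) = 2, d(104) = 8, d(105) = 8, d(106) = 4, d(107) = 2, d(108) = 12, d(109) = 2, d(110) = 8, d(111) = 4, d(112) = 10, d(113) = 2, d(114) = 8, d(115) = 4, d(116) = 6, d(117) = 6, d(118) = 4, d(119) = 4. Summing all 119 values: 586. (Dirichlet's divisor formula: Σ_{n ≤ x} d(n) = x ln(x) + (2γ − 1) x + O(√x). For x = 119, the asymptotic estimate is ≈ 587.09.)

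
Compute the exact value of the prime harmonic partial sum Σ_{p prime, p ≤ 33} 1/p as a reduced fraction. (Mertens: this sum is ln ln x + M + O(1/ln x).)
Σ 1/p = 314016924901/200560490130

π(33) = 11, so the primes ≤ 33 are [2, 3, 5, 7, 11, 13, 17, 19, 23, 29, 31]. Summing 1/p over these primes: 314016924901/200560490130 ≈ 1.5657. Mertens estimate ln ln(33) + 0.2615 ≈ 1.5133.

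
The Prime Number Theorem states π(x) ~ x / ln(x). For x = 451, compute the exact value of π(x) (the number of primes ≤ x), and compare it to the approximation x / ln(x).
π(451) = 87;  x/ln(x) ≈ 73.80;  relative error ≈ 15.18%.

Directly count primes up to 451: π(451) = 87. The PNT approximation gives 451/ln(451) ≈ 451/6.11147 ≈ 73.80. Relative error (π(x) − x/ln(x)) / π(x) ≈ 15.18%; the approximation is known to undercount slightly (Li(x) is a better estimate).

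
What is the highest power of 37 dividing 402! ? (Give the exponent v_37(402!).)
v_37(402!) = 10

Legendre's formula: v_p(n!) = Σ_{k ≥ 1} ⌊n / p^k⌋. For p = 37, n = 402, the terms are:
  ⌊402/37^1⌋ = ⌊402/37⌋ = 10
(the next term ⌊402/37^2⌋ = 0, terminating the sum). Summing: v_37(402!) = 10 = 10.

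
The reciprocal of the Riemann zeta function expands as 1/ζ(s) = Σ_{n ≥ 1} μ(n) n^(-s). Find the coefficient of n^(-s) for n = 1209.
μ(1209) = -1

Factor n = 1209 = 3 · 13 · 31. μ(n) = 0 if any exponent ≥ 2 (not squarefree); otherwise μ(n) = (−1)^{ω(n)} where ω(n) is the number of distinct prime factors. Applying: μ(1209) = -1.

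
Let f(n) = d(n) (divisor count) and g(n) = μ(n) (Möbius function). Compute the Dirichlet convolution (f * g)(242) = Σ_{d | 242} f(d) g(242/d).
(d * μ)(242) = 1

Divisors of 242: [1, 2, 11, 22, 121, 242]. For each d | 242:
  d = 1: d(1) · μ(242/1) = 1 · 0 = 0
  d = 2: d(2) · μ(242/2) = 2 · 0 = 0
  d = 11: d(11) · μ(242/11) = 2 · 1 = 2
  d = 22: d(22) · μ(242/22) = 4 · -1 = -4
  d = 121: d(121) · μ(242/121) = 3 · -1 = -3
  d = 242: d(242) · μ(242/242) = 6 · 1 = 6
Summing: (d * μ)(242) = 0 + 0 + 2 + -4 + -3 + 6 = 1.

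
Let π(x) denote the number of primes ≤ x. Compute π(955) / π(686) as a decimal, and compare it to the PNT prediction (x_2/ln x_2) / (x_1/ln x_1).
π(955)/π(686) = 162/124 ≈ 1.3065;  PNT prediction ≈ 1.3250.

π(686) = 124 and π(955) = 162, so π(955)/π(686) ≈ 1.3065. The PNT-predicted ratio is (955/ln(955)) / (686/ln(686)) ≈ 1.3250. The two agree to within a few percent, as expected.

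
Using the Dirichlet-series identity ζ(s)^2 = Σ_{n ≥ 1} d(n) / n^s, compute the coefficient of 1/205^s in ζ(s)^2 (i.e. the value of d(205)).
d(205) = 4

ζ(s)^2 = (Σ 1/m^s)(Σ 1/k^s). The coefficient of 1/n^s in the product is the number of ordered pairs (m, k) with mk = n, which equals d(n). For n = 205, divisors are [1, 5, 41, 205], so d(205) = 4.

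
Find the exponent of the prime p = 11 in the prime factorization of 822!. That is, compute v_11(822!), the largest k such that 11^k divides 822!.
v_11(822!) = 80

Legendre's formula: v_p(n!) = Σ_{k ≥ 1} ⌊n / p^k⌋. For p = 11, n = 822, the terms are:
  ⌊822/11^1⌋ = ⌊822/11⌋ = 74
  ⌊822/11^2⌋ = ⌊822/121⌋ = 6
(the next term ⌊822/11^3⌋ = 0, terminating the sum). Summing: v_11(822!) = 74 + 6 = 80.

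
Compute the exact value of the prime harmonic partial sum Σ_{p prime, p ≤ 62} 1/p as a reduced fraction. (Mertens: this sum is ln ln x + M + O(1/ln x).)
Σ 1/p = 201015517717077830328949/117288381359406970983270

π(62) = 18, so the primes ≤ 62 are [2, 3, 5, 7, 11, 13, 17, 19, 23, 29, 31, 37, 41, 43, 47, 53, 59, 61]. Summing 1/p over these primes: 201015517717077830328949/117288381359406970983270 ≈ 1.7139. Mertens estimate ln ln(62) + 0.2615 ≈ 1.6791.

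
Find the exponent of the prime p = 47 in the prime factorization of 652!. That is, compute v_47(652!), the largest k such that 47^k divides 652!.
v_47(652!) = 13

Legendre's formula: v_p(n!) = Σ_{k ≥ 1} ⌊n / p^k⌋. For p = 47, n = 652, the terms are:
  ⌊652/47^1⌋ = ⌊652/47⌋ = 13
(the next term ⌊652/47^2⌋ = 0, terminating the sum). Summing: v_47(652!) = 13 = 13.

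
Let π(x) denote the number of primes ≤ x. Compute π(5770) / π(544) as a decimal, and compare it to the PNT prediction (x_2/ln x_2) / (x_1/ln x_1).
π(5770)/π(544) = 757/100 ≈ 7.5700;  PNT prediction ≈ 7.7145.

π(544) = 100 and π(5770) = 757, so π(5770)/π(544) ≈ 7.5700. The PNT-predicted ratio is (5770/ln(5770)) / (544/ln(544)) ≈ 7.7145. The two agree to within a few percent, as expected.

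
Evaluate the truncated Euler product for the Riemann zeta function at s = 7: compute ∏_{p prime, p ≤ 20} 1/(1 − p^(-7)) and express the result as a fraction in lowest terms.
∏ = 155826023762586560111512988551201501037015625/154535761885293084095586902270463356349603488

The primes p ≤ 20 are [2, 3, 5, 7, 11, 13, 17, 19]. For each prime, (1 − 1/p^7)^(-1) = p^7 / (p^7 − 1). The product is (1 − 1/2^7)^(-1), (1 − 1/3^7)^(-1), (1 − 1/5^7)^(-1), (1 − 1/7^7)^(-1), (1 − 1/11^7)^(-1), (1 − 1/13^7)^(-1), (1 − 1/17^7)^(-1), (1 − 1/19^7)^(-1) = ∏ p^7 / (p^7 − 1) = 155826023762586560111512988551201501037015625/154535761885293084095586902270463356349603488.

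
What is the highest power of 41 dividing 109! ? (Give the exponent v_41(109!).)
v_41(109!) = 2

Legendre's formula: v_p(n!) = Σ_{k ≥ 1} ⌊n / p^k⌋. For p = 41, n = 109, the terms are:
  ⌊109/41^1⌋ = ⌊109/41⌋ = 2
(the next term ⌊109/41^2⌋ = 0, terminating the sum). Summing: v_41(109!) = 2 = 2.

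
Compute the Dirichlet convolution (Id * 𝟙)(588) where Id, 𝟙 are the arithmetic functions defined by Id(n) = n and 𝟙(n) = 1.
(Id * 𝟙)(588) = 1596

Divisors of 588: [1, 2, 3, 4, 6, 7, 12, 14, 21, 28, 42, 49, 84, 98, 147, 196, 294, 588]. For each d | 588:
  d = 1: Id(1) · 𝟙(588/1) = 1 · 1 = 1
  d = 2: Id(2) · 𝟙(588/2) = 2 · 1 = 2
  d = 3: Id(3) · 𝟙(588/3) = 3 · 1 = 3
  d = 4: Id(4) · 𝟙(588/4) = 4 · 1 = 4
  d = 6: Id(6) · 𝟙(588/6) = 6 · 1 = 6
  d = 7: Id(7) · 𝟙(588/7) = 7 · 1 = 7
  d = 12: Id(12) · 𝟙(588/12) = 12 · 1 = 12
  d = 14: Id(14) · 𝟙(588/14) = 14 · 1 = 14
  d = 21: Id(21) · 𝟙(588/21) = 21 · 1 = 21
  d = 28: Id(28) · 𝟙(588/28) = 28 · 1 = 28
  d = 42: Id(42) · 𝟙(588/42) = 42 · 1 = 42
  d = 49: Id(49) · 𝟙(588/49) = 49 · 1 = 49
  d = 84: Id(84) · 𝟙(588/84) = 84 · 1 = 84
  d = 98: Id(98) · 𝟙(588/98) = 98 · 1 = 98
  d = 147: Id(147) · 𝟙(588/147) = 147 · 1 = 147
  d = 196: Id(196) · 𝟙(588/196) = 196 · 1 = 196
  d = 294: Id(294) · 𝟙(588/294) = 294 · 1 = 294
  d = 588: Id(588) · 𝟙(588/588) = 588 · 1 = 588
Summing: (Id * 𝟙)(588) = 1 + 2 + 3 + 4 + 6 + 7 + 12 + 14 + 21 + 28 + 42 + 49 + 84 + 98 + 147 + 196 + 294 + 588 = 1596.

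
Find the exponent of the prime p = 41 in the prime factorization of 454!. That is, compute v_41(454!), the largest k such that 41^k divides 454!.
v_41(454!) = 11

Legendre's formula: v_p(n!) = Σ_{k ≥ 1} ⌊n / p^k⌋. For p = 41, n = 454, the terms are:
  ⌊454/41^1⌋ = ⌊454/41⌋ = 11
(the next term ⌊454/41^2⌋ = 0, terminating the sum). Summing: v_41(454!) = 11 = 11.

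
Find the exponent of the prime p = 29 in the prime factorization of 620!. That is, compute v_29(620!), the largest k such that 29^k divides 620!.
v_29(620!) = 21

Legendre's formula: v_p(n!) = Σ_{k ≥ 1} ⌊n / p^k⌋. For p = 29, n = 620, the terms are:
  ⌊620/29^1⌋ = ⌊620/29⌋ = 21
(the next term ⌊620/29^2⌋ = 0, terminating the sum). Summing: v_29(620!) = 21 = 21.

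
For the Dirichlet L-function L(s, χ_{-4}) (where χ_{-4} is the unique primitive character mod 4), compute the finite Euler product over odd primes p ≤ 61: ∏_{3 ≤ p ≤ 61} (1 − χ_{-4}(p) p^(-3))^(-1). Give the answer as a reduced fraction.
∏ = 126115667482028600084463789626710364805572778792731/130156894276470431285217911893722225289762827141120

The odd primes p ≤ 61 are [3, 5, 7, 11, 13, 17, 19, 23, 29, 31, 37, 41, 43, 47, 53, 59, 61]. For each, χ(p) = 1 if p ≡ 1 mod 4, χ(p) = −1 if p ≡ 3 mod 4. Taking (1 − χ(p)/p^3)^(-1) = p^3/(p^3 − χ(p)): (1 − (-1)/3^3)^(-1) · (1 − (1)/5^3)^(-1) · (1 − (-1)/7^3)^(-1) · (1 − (-1)/11^3)^(-1) · (1 − (1)/13^3)^(-1) · (1 − (1)/17^3)^(-1) · (1 − (-1)/19^3)^(-1) · (1 − (-1)/23^3)^(-1) · (1 − (1)/29^3)^(-1) · (1 − (-1)/31^3)^(-1) · (1 − (1)/37^3)^(-1) · (1 − (1)/41^3)^(-1) · (1 − (-1)/43^3)^(-1) · (1 − (-1)/47^3)^(-1) · (1 − (1)/53^3)^(-1) · (1 − (-1)/59^3)^(-1) · (1 − (1)/61^3)^(-1) = 126115667482028600084463789626710364805572778792731/130156894276470431285217911893722225289762827141120.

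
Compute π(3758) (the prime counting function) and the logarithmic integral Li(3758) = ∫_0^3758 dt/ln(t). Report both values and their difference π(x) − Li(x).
π(3758) = 522;  Li(3758) ≈ 536.08;  π(x) − Li(x) ≈ -14.08.

Direct count of primes ≤ 3758 gives π(3758) = 522. Numerical evaluation of the logarithmic integral gives Li(3758) ≈ 536.08. The difference π(x) − Li(x) ≈ -14.08 is typically negative for small/moderate x (Li(x) overestimates), though Littlewood's theorem shows this sign changes infinitely often.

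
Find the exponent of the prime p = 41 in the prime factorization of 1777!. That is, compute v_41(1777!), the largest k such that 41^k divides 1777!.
v_41(1777!) = 44

Legendre's formula: v_p(n!) = Σ_{k ≥ 1} ⌊n / p^k⌋. For p = 41, n = 1777, the terms are:
  ⌊1777/41^1⌋ = ⌊1777/41⌋ = 43
  ⌊1777/41^2⌋ = ⌊1777/1681⌋ = 1
(the next term ⌊1777/41^3⌋ = 0, terminating the sum). Summing: v_41(1777!) = 43 + 1 = 44.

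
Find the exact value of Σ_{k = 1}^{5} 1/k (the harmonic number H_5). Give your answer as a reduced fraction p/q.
H_5 = 137/60

Direct summation: H_5 = 1 + 1/2 + ... + 1/5. The least common denominator is lcm(1, ..., 5) = 60; over this denominator the numerator is 60 + 30 + 20 + 15 + 12 = 137, so H_5 = 137/60 (already in lowest terms) ≈ 2.28333. (The PNT-adjacent estimate ln(5) + γ ≈ 2.18665 matches within O(1/n).)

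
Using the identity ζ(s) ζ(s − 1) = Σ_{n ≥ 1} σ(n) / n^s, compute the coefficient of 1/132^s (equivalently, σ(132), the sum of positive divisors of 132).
σ(132) = 336

In the product (Σ m^0/m^s)(Σ k / k^s) = Σ (Σ_{d | n} d) / n^s, the coefficient of 1/n^s is σ(n) = Σ_{d | n} d. For n = 132, divisors are [1, 2, 3, 4, 6, 11, 12, 22, 33, 44, 66, 132]; summing: σ(132) = 336.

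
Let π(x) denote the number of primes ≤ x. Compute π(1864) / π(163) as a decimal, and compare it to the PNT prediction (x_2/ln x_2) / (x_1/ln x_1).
π(1864)/π(163) = 284/38 ≈ 7.4737;  PNT prediction ≈ 7.7352.

π(163) = 38 and π(1864) = 284, so π(1864)/π(163) ≈ 7.4737. The PNT-predicted ratio is (1864/ln(1864)) / (163/ln(163)) ≈ 7.7352. The two agree to within a few percent, as expected.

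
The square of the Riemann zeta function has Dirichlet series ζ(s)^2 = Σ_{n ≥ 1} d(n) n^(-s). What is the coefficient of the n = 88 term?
d(88) = 8

ζ(s)^2 = (Σ 1/m^s)(Σ 1/k^s). The coefficient of 1/n^s in the product is the number of ordered pairs (m, k) with mk = n, which equals d(n). For n = 88, divisors are [1, 2, 4, 8, 11, 22, 44, 88], so d(88) = 8.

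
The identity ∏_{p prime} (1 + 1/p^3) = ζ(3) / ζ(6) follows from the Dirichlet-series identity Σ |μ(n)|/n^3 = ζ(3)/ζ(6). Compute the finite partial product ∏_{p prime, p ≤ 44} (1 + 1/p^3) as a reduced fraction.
∏ = 77199709041125603078439960576/65340146372601957980502060935

The primes p ≤ 44 are [2, 3, 5, 7, 11, 13, 17, 19, 23, 29, 31, 37, 41, 43]. For each, (1 + 1/p^3) = (p^3 + 1)/p^3. Multiplying these fractions over p ∈ [2, 3, 5, 7, 11, 13, 17, 19, 23, 29, 31, 37, 41, 43] gives 77199709041125603078439960576/65340146372601957980502060935. (In the limit P → ∞ this tends to ζ(3)/ζ(6).)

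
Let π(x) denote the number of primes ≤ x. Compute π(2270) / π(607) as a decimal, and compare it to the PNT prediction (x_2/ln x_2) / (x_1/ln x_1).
π(2270)/π(607) = 337/111 ≈ 3.0360;  PNT prediction ≈ 3.1014.

π(607) = 111 and π(2270) = 337, so π(2270)/π(607) ≈ 3.0360. The PNT-predicted ratio is (2270/ln(2270)) / (607/ln(607)) ≈ 3.1014. The two agree to within a few percent, as expected.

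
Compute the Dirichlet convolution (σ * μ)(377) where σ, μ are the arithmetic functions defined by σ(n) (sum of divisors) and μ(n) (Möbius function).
(σ * μ)(377) = 377

Divisors of 377: [1, 13, 29, 377]. For each d | 377:
  d = 1: σ(1) · μ(377/1) = 1 · 1 = 1
  d = 13: σ(13) · μ(377/13) = 14 · -1 = -14
  d = 29: σ(29) · μ(377/29) = 30 · -1 = -30
  d = 377: σ(377) · μ(377/377) = 420 · 1 = 420
Summing: (σ * μ)(377) = 1 + -14 + -30 + 420 = 377.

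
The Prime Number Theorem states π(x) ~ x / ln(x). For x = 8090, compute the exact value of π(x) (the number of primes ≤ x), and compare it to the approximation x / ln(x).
π(8090) = 1017;  x/ln(x) ≈ 899.05;  relative error ≈ 11.60%.

Directly count primes up to 8090: π(8090) = 1017. The PNT approximation gives 8090/ln(8090) ≈ 8090/8.99838 ≈ 899.05. Relative error (π(x) − x/ln(x)) / π(x) ≈ 11.60%; the approximation is known to undercount slightly (Li(x) is a better estimate).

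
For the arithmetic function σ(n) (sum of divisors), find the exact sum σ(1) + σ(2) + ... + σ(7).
Σ_{n ≤ 7} σ(n) = 41

Compute σ(n) for each 1 ≤ n ≤ 7: σ(1) = 1, σ(2) = 3, σ(3) = 4, σ(4) = 7, σ(5) = 6, σ(6) = 12, σ(7) = 8. Summing all 7 values: 41. (Average order: Σ_{n ≤ x} σ(n) ~ (π²/12) x². For x = 7, (π²/12)·7² ≈ 40.30.)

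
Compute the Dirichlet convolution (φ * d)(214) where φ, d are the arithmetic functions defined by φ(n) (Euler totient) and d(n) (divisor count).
(φ * d)(214) = 324

Divisors of 214: [1, 2, 107, 214]. For each d | 214:
  d = 1: φ(1) · d(214/1) = 1 · 4 = 4
  d = 2: φ(2) · d(214/2) = 1 · 2 = 2
  d = 107: φ(107) · d(214/107) = 106 · 2 = 212
  d = 214: φ(214) · d(214/214) = 106 · 1 = 106
Summing: (φ * d)(214) = 4 + 2 + 212 + 106 = 324.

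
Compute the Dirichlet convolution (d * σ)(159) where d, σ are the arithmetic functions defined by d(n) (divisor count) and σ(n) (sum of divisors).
(d * σ)(159) = 336

Divisors of 159: [1, 3, 53, 159]. For each d | 159:
  d = 1: d(1) · σ(159/1) = 1 · 216 = 216
  d = 3: d(3) · σ(159/3) = 2 · 54 = 108
  d = 53: d(53) · σ(159/53) = 2 · 4 = 8
  d = 159: d(159) · σ(159/159) = 4 · 1 = 4
Summing: (d * σ)(159) = 216 + 108 + 8 + 4 = 336.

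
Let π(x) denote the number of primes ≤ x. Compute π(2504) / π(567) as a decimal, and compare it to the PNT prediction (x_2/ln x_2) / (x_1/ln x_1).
π(2504)/π(567) = 368/103 ≈ 3.5728;  PNT prediction ≈ 3.5780.

π(567) = 103 and π(2504) = 368, so π(2504)/π(567) ≈ 3.5728. The PNT-predicted ratio is (2504/ln(2504)) / (567/ln(567)) ≈ 3.5780. The two agree to within a few percent, as expected.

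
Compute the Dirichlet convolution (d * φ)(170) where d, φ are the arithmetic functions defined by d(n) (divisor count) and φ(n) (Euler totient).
(d * φ)(170) = 324

Divisors of 170: [1, 2, 5, 10, 17, 34, 85, 170]. For each d | 170:
  d = 1: d(1) · φ(170/1) = 1 · 64 = 64
  d = 2: d(2) · φ(170/2) = 2 · 64 = 128
  d = 5: d(5) · φ(170/5) = 2 · 16 = 32
  d = 10: d(10) · φ(170/10) = 4 · 16 = 64
  d = 17: d(17) · φ(170/17) = 2 · 4 = 8
  d = 34: d(34) · φ(170/34) = 4 · 4 = 16
  d = 85: d(85) · φ(170/85) = 4 · 1 = 4
  d = 170: d(170) · φ(170/170) = 8 · 1 = 8
Summing: (d * φ)(170) = 64 + 128 + 32 + 64 + 8 + 16 + 4 + 8 = 324.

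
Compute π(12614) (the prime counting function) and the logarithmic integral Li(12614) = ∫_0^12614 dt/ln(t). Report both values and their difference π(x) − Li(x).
π(12614) = 1507;  Li(12614) ≈ 1526.29;  π(x) − Li(x) ≈ -19.29.

Direct count of primes ≤ 12614 gives π(12614) = 1507. Numerical evaluation of the logarithmic integral gives Li(12614) ≈ 1526.29. The difference π(x) − Li(x) ≈ -19.29 is typically negative for small/moderate x (Li(x) overestimates), though Littlewood's theorem shows this sign changes infinitely often.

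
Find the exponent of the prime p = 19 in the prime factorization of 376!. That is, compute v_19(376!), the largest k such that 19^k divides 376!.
v_19(376!) = 20

Legendre's formula: v_p(n!) = Σ_{k ≥ 1} ⌊n / p^k⌋. For p = 19, n = 376, the terms are:
  ⌊376/19^1⌋ = ⌊376/19⌋ = 19
  ⌊376/19^2⌋ = ⌊376/361⌋ = 1
(the next term ⌊376/19^3⌋ = 0, terminating the sum). Summing: v_19(376!) = 19 + 1 = 20.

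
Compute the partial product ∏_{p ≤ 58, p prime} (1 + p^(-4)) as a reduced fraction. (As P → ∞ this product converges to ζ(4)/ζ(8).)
∏ = 22191296873353842710281222970410269196792920578371108176528669216114688/20586999778381633591344384332656221508370849439367985929948634732675625

The primes p ≤ 58 are [2, 3, 5, 7, 11, 13, 17, 19, 23, 29, 31, 37, 41, 43, 47, 53]. For each, (1 + 1/p^4) = (p^4 + 1)/p^4. Multiplying these fractions over p ∈ [2, 3, 5, 7, 11, 13, 17, 19, 23, 29, 31, 37, 41, 43, 47, 53] gives 22191296873353842710281222970410269196792920578371108176528669216114688/20586999778381633591344384332656221508370849439367985929948634732675625. (In the limit P → ∞ this tends to ζ(4)/ζ(8).)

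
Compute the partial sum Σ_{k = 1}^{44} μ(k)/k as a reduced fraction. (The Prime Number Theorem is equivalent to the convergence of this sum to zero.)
Σ μ(k)/k = -137190436674212/6541380665835015

Values of μ(k) for 1 ≤ k ≤ 44: μ(1) = 1, μ(2) = -1, μ(3) = -1, μ(5) = -1, μ(6) = 1, μ(7) = -1, μ(10) = 1, μ(11) = -1, μ(13) = -1, μ(14) = 1, μ(15) = 1, μ(17) = -1, μ(19) = -1, μ(21) = 1, μ(22) = 1, μ(23) = -1, μ(26) = 1, μ(29) = -1, μ(30) = -1, μ(31) = -1, μ(33) = 1, μ(34) = 1, μ(35) = 1, μ(37) = -1, μ(38) = 1, μ(39) = 1, μ(41) = -1, μ(42) = -1, μ(43) = -1, with μ = 0 on non-squarefree integers. Summing μ(k)/k for k where μ(k) ≠ 0 gives -137190436674212/6541380665835015 ≈ -0.0210. (PNT ⟺ this sum → 0 as n → ∞.)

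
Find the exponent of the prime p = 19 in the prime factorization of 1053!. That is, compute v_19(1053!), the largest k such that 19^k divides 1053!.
v_19(1053!) = 57

Legendre's formula: v_p(n!) = Σ_{k ≥ 1} ⌊n / p^k⌋. For p = 19, n = 1053, the terms are:
  ⌊1053/19^1⌋ = ⌊1053/19⌋ = 55
  ⌊1053/19^2⌋ = ⌊1053/361⌋ = 2
(the next term ⌊1053/19^3⌋ = 0, terminating the sum). Summing: v_19(1053!) = 55 + 2 = 57.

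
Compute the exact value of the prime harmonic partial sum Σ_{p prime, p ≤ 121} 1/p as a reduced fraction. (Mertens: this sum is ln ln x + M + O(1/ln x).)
Σ 1/p = 58472171373748331322981543916880425472323867753/31610054640417607788145206291543662493274686990

π(121) = 30, so the primes ≤ 121 are [2, 3, 5, 7, 11, 13, 17, 19, 23, 29, 31, 37, 41, 43, 47, 53, 59, 61, 67, 71, 73, 79, 83, 89, 97, 101, 103, 107, 109, 113]. Summing 1/p over these primes: 58472171373748331322981543916880425472323867753/31610054640417607788145206291543662493274686990 ≈ 1.8498. Mertens estimate ln ln(121) + 0.2615 ≈ 1.8292.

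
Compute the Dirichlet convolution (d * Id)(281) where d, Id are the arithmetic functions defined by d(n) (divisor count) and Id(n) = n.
(d * Id)(281) = 283

Divisors of 281: [1, 281]. For each d | 281:
  d = 1: d(1) · Id(281/1) = 1 · 281 = 281
  d = 281: d(281) · Id(281/281) = 2 · 1 = 2
Summing: (d * Id)(281) = 281 + 2 = 283.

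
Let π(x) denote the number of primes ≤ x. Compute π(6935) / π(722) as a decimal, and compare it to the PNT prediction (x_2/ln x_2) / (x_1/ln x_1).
π(6935)/π(722) = 890/128 ≈ 6.9531;  PNT prediction ≈ 7.1483.

π(722) = 128 and π(6935) = 890, so π(6935)/π(722) ≈ 6.9531. The PNT-predicted ratio is (6935/ln(6935)) / (722/ln(722)) ≈ 7.1483. The two agree to within a few percent, as expected.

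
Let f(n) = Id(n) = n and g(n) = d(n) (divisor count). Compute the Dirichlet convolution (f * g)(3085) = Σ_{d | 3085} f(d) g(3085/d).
(Id * d)(3085) = 4333

Divisors of 3085: [1, 5, 617, 3085]. For each d | 3085:
  d = 1: Id(1) · d(3085/1) = 1 · 4 = 4
  d = 5: Id(5) · d(3085/5) = 5 · 2 = 10
  d = 617: Id(617) · d(3085/617) = 617 · 2 = 1234
  d = 3085: Id(3085) · d(3085/3085) = 3085 · 1 = 3085
Summing: (Id * d)(3085) = 4 + 10 + 1234 + 3085 = 4333.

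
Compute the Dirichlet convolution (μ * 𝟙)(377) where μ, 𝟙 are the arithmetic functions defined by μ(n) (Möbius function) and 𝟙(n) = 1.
(μ * 𝟙)(377) = 0

Divisors of 377: [1, 13, 29, 377]. For each d | 377:
  d = 1: μ(1) · 𝟙(377/1) = 1 · 1 = 1
  d = 13: μ(13) · 𝟙(377/13) = -1 · 1 = -1
  d = 29: μ(29) · 𝟙(377/29) = -1 · 1 = -1
  d = 377: μ(377) · 𝟙(377/377) = 1 · 1 = 1
Summing: (μ * 𝟙)(377) = 1 + -1 + -1 + 1 = 0.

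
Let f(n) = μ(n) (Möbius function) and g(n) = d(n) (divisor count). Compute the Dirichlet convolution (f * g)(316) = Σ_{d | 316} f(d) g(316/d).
(μ * d)(316) = 1

Divisors of 316: [1, 2, 4, 79, 158, 316]. For each d | 316:
  d = 1: μ(1) · d(316/1) = 1 · 6 = 6
  d = 2: μ(2) · d(316/2) = -1 · 4 = -4
  d = 4: μ(4) · d(316/4) = 0 · 2 = 0
  d = 79: μ(79) · d(316/79) = -1 · 3 = -3
  d = 158: μ(158) · d(316/158) = 1 · 2 = 2
  d = 316: μ(316) · d(316/316) = 0 · 1 = 0
Summing: (μ * d)(316) = 6 + -4 + 0 + -3 + 2 + 0 = 1.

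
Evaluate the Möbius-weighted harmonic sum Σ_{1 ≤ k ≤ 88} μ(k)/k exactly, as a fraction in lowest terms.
Σ μ(k)/k = 2609341595728673683821147444809/267064515689275851355624017992790

Values of μ(k) for 1 ≤ k ≤ 88: μ(1) = 1, μ(2) = -1, μ(3) = -1, μ(5) = -1, μ(6) = 1, μ(7) = -1, μ(10) = 1, μ(11) = -1, μ(13) = -1, μ(14) = 1, μ(15) = 1, μ(17) = -1, μ(19) = -1, μ(21) = 1, μ(22) = 1, μ(23) = -1, μ(26) = 1, μ(29) = -1, μ(30) = -1, μ(31) = -1, μ(33) = 1, μ(34) = 1, μ(35) = 1, μ(37) = -1, μ(38) = 1, μ(39) = 1, μ(41) = -1, μ(42) = -1, μ(43) = -1, μ(46) = 1, μ(47) = -1, μ(51) = 1, μ(53) = -1, μ(55) = 1, μ(57) = 1, μ(58) = 1, μ(59) = -1, μ(61) = -1, μ(62) = 1, μ(65) = 1, μ(66) = -1, μ(67) = -1, μ(69) = 1, μ(70) = -1, μ(71) = -1, μ(73) = -1, μ(74) = 1, μ(77) = 1, μ(78) = -1, μ(79) = -1, μ(82) = 1, μ(83) = -1, μ(85) = 1, μ(86) = 1, μ(87) = 1, with μ = 0 on non-squarefree integers. Summing μ(k)/k for k where μ(k) ≠ 0 gives 2609341595728673683821147444809/267064515689275851355624017992790 ≈ 0.0098. (PNT ⟺ this sum → 0 as n → ∞.)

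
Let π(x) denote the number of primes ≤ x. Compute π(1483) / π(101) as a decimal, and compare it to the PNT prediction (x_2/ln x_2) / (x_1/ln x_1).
π(1483)/π(101) = 235/26 ≈ 9.0385;  PNT prediction ≈ 9.2805.

π(101) = 26 and π(1483) = 235, so π(1483)/π(101) ≈ 9.0385. The PNT-predicted ratio is (1483/ln(1483)) / (101/ln(101)) ≈ 9.2805. The two agree to within a few percent, as expected.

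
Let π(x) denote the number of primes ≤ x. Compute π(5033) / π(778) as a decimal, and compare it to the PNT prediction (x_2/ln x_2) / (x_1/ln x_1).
π(5033)/π(778) = 674/137 ≈ 4.9197;  PNT prediction ≈ 5.0522.

π(778) = 137 and π(5033) = 674, so π(5033)/π(778) ≈ 4.9197. The PNT-predicted ratio is (5033/ln(5033)) / (778/ln(778)) ≈ 5.0522. The two agree to within a few percent, as expected.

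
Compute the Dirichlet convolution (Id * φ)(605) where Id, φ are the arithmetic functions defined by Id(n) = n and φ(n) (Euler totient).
(Id * φ)(605) = 3069

Divisors of 605: [1, 5, 11, 55, 121, 605]. For each d | 605:
  d = 1: Id(1) · φ(605/1) = 1 · 440 = 440
  d = 5: Id(5) · φ(605/5) = 5 · 110 = 550
  d = 11: Id(11) · φ(605/11) = 11 · 40 = 440
  d = 55: Id(55) · φ(605/55) = 55 · 10 = 550
  d = 121: Id(121) · φ(605/121) = 121 · 4 = 484
  d = 605: Id(605) · φ(605/605) = 605 · 1 = 605
Summing: (Id * φ)(605) = 440 + 550 + 440 + 550 + 484 + 605 = 3069.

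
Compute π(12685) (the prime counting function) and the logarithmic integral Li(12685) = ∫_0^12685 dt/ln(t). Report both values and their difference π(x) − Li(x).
π(12685) = 1514;  Li(12685) ≈ 1533.81;  π(x) − Li(x) ≈ -19.81.

Direct count of primes ≤ 12685 gives π(12685) = 1514. Numerical evaluation of the logarithmic integral gives Li(12685) ≈ 1533.81. The difference π(x) − Li(x) ≈ -19.81 is typically negative for small/moderate x (Li(x) overestimates), though Littlewood's theorem shows this sign changes infinitely often.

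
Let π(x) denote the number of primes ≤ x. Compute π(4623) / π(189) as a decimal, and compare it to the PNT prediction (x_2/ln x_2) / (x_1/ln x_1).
π(4623)/π(189) = 624/42 ≈ 14.8571;  PNT prediction ≈ 15.1935.

π(189) = 42 and π(4623) = 624, so π(4623)/π(189) ≈ 14.8571. The PNT-predicted ratio is (4623/ln(4623)) / (189/ln(189)) ≈ 15.1935. The two agree to within a few percent, as expected.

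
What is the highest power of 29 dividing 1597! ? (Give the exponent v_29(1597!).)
v_29(1597!) = 56

Legendre's formula: v_p(n!) = Σ_{k ≥ 1} ⌊n / p^k⌋. For p = 29, n = 1597, the terms are:
  ⌊1597/29^1⌋ = ⌊1597/29⌋ = 55
  ⌊1597/29^2⌋ = ⌊1597/841⌋ = 1
(the next term ⌊1597/29^3⌋ = 0, terminating the sum). Summing: v_29(1597!) = 55 + 1 = 56.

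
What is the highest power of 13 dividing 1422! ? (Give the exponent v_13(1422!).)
v_13(1422!) = 117

Legendre's formula: v_p(n!) = Σ_{k ≥ 1} ⌊n / p^k⌋. For p = 13, n = 1422, the terms are:
  ⌊1422/13^1⌋ = ⌊1422/13⌋ = 109
  ⌊1422/13^2⌋ = ⌊1422/169⌋ = 8
(the next term ⌊1422/13^3⌋ = 0, terminating the sum). Summing: v_13(1422!) = 109 + 8 = 117.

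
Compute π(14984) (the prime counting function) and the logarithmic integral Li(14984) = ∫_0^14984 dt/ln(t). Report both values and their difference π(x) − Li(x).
π(14984) = 1754;  Li(14984) ≈ 1774.96;  π(x) − Li(x) ≈ -20.96.

Direct count of primes ≤ 14984 gives π(14984) = 1754. Numerical evaluation of the logarithmic integral gives Li(14984) ≈ 1774.96. The difference π(x) − Li(x) ≈ -20.96 is typically negative for small/moderate x (Li(x) overestimates), though Littlewood's theorem shows this sign changes infinitely often.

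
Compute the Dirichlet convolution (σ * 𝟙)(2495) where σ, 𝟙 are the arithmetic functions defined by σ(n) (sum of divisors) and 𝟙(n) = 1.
(σ * 𝟙)(2495) = 3507

Divisors of 2495: [1, 5, 499, 2495]. For each d | 2495:
  d = 1: σ(1) · 𝟙(2495/1) = 1 · 1 = 1
  d = 5: σ(5) · 𝟙(2495/5) = 6 · 1 = 6
  d = 499: σ(499) · 𝟙(2495/499) = 500 · 1 = 500
  d = 2495: σ(2495) · 𝟙(2495/2495) = 3000 · 1 = 3000
Summing: (σ * 𝟙)(2495) = 1 + 6 + 500 + 3000 = 3507.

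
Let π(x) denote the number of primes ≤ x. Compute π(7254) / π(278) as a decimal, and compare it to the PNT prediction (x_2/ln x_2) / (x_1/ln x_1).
π(7254)/π(278) = 928/59 ≈ 15.7288;  PNT prediction ≈ 16.5192.

π(278) = 59 and π(7254) = 928, so π(7254)/π(278) ≈ 15.7288. The PNT-predicted ratio is (7254/ln(7254)) / (278/ln(278)) ≈ 16.5192. The two agree to within a few percent, as expected.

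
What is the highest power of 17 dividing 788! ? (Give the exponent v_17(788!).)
v_17(788!) = 48

Legendre's formula: v_p(n!) = Σ_{k ≥ 1} ⌊n / p^k⌋. For p = 17, n = 788, the terms are:
  ⌊788/17^1⌋ = ⌊788/17⌋ = 46
  ⌊788/17^2⌋ = ⌊788/289⌋ = 2
(the next term ⌊788/17^3⌋ = 0, terminating the sum). Summing: v_17(788!) = 46 + 2 = 48.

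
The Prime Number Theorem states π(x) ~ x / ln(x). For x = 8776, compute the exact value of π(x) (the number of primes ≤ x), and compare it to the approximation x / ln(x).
π(8776) = 1093;  x/ln(x) ≈ 966.54;  relative error ≈ 11.57%.

Directly count primes up to 8776: π(8776) = 1093. The PNT approximation gives 8776/ln(8776) ≈ 8776/9.07978 ≈ 966.54. Relative error (π(x) − x/ln(x)) / π(x) ≈ 11.57%; the approximation is known to undercount slightly (Li(x) is a better estimate).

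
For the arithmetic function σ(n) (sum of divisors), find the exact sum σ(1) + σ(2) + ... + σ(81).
Σ_{n ≤ 81} σ(n) = 5435

Compute σ(n) for each 1 ≤ n ≤ 81: σ(1) = 1, σ(2) = 3, σ(3) = 4, σ(4) = 7, σ(5) = 6, σ(6) = 12, σ(7) = 8, σ(8) = 15, σ(9) = 13, σ(10) = 18, σ(11) = 12, σ(12) = 28, σ(13) = 14, σ(14) = 24, σ(15) = 24, σ(16) = 31, σ(17) = 18, σ(18) = 39, σ(19) = 20, σ(20) = 42, σ(21) = 32, σ(22) = 36, σ(23) = 24, σ(24) = 60, σ(25) = 31, σ(26) = 42, σ(27) = 40, σ(28) = 56, σ(29) = 30, σ(30) = 72, σ(31) = 32, σ(32) = 63, σ(33) = 48, σ(34) = 54, σ(35) = 48, σ(36) = 91, σ(37) = 38, σ(38) = 60, σ(39) = 56, σ(40) = 90, σ(41) = 42, σ(42) = 96, σ(43) = 44, σ(44) = 84, σ(45) = 78, σ(46) = 72, σ(47) = 48, σ(48) = 124, σ(49) = 57, σ(50) = 93, σ(51) = 72, σ(52) = 98, σ(53) = 54, σ(54) = 120, σ(55) = 72, σ(56) = 120, σ(57) = 80, σ(58) = 90, σ(59) = 60, σ(60) = 168, σ(61) = 62, σ(62) = 96, σ(63) = 104, σ(64) = 127, σ(65) = 84, σ(66) = 144, σ(67) = 68, σ(68) = 126, σ(69) = 96, σ(70) = 144, σ(71) = 72, σ(72) = 195, σ(73) = 74, σ(74) = 114, σ(75) = 124, σ(76) = 140, σ(77) = 96, σ(78) = 168, σ(79) = 80, σ(80) = 186, σ(81) = 121. Summing all 81 values: 5435. (Average order: Σ_{n ≤ x} σ(n) ~ (π²/12) x². For x = 81, (π²/12)·81² ≈ 5396.21.)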